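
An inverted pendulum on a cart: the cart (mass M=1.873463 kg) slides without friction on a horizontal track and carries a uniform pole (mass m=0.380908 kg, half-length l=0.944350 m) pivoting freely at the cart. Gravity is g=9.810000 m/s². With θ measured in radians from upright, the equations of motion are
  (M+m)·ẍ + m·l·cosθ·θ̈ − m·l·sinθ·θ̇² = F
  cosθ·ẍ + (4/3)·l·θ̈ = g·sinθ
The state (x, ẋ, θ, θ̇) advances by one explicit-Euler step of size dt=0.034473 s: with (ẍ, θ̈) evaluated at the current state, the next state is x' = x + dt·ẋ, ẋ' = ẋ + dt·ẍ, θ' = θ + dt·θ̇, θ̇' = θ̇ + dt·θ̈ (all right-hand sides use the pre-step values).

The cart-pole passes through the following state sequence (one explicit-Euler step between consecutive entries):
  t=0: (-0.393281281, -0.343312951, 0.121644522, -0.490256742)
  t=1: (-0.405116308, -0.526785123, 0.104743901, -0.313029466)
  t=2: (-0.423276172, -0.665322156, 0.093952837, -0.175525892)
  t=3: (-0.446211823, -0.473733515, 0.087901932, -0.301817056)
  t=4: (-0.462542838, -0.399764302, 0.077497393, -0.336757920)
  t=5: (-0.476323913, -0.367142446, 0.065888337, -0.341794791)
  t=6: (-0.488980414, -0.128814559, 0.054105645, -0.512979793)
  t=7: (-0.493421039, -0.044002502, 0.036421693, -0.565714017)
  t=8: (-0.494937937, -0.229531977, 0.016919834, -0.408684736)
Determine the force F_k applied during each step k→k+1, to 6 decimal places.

F_0 = -10.173080 N
F_1 = -7.636426 N
F_2 = 11.215970 N
F_3 = 4.471175 N
F_4 = 2.077757 N
F_5 = 13.800385 N
F_6 = 4.991735 N
F_7 = -10.499497 N

step 0→1:
  ẍ = (ẋ'−ẋ)/dt = (-0.526785123−-0.343312951)/0.034473 = -5.322199
  θ̈ = (θ̇'−θ̇)/dt = (-0.313029466−-0.490256742)/0.034473 = 5.141046
  sinθ=0.121345, cosθ=0.992610
  F = (M+m)·ẍ + m·l·cosθ·θ̈ − m·l·sinθ·θ̇² = -11.998211 + 1.835623 − 0.010491 = -10.173080
step 1→2:
  ẍ = (ẋ'−ẋ)/dt = (-0.665322156−-0.526785123)/0.034473 = -4.018711
  θ̈ = (θ̇'−θ̇)/dt = (-0.175525892−-0.313029466)/0.034473 = 3.988732
  sinθ=0.104552, cosθ=0.994519
  F = (M+m)·ẍ + m·l·cosθ·θ̈ − m·l·sinθ·θ̇² = -9.059666 + 1.426925 − 0.003685 = -7.636426
step 2→3:
  ẍ = (ẋ'−ẋ)/dt = (-0.473733515−-0.665322156)/0.034473 = 5.557643
  θ̈ = (θ̇'−θ̇)/dt = (-0.301817056−-0.175525892)/0.034473 = -3.663481
  sinθ=0.093815, cosθ=0.995590
  F = (M+m)·ẍ + m·l·cosθ·θ̈ − m·l·sinθ·θ̇² = 12.528990 + -1.311980 − 0.001040 = 11.215970
step 3→4:
  ẍ = (ẋ'−ẋ)/dt = (-0.399764302−-0.473733515)/0.034473 = 2.145714
  θ̈ = (θ̇'−θ̇)/dt = (-0.336757920−-0.301817056)/0.034473 = -1.013572
  sinθ=0.087789, cosθ=0.996139
  F = (M+m)·ẍ + m·l·cosθ·θ̈ − m·l·sinθ·θ̇² = 4.837236 + -0.363185 − 0.002877 = 4.471175
step 4→5:
  ẍ = (ẋ'−ẋ)/dt = (-0.367142446−-0.399764302)/0.034473 = 0.946302
  θ̈ = (θ̇'−θ̇)/dt = (-0.341794791−-0.336757920)/0.034473 = -0.146111
  sinθ=0.077420, cosθ=0.996999
  F = (M+m)·ẍ + m·l·cosθ·θ̈ − m·l·sinθ·θ̇² = 2.133315 + -0.052400 − 0.003158 = 2.077757
step 5→6:
  ẍ = (ẋ'−ẋ)/dt = (-0.128814559−-0.367142446)/0.034473 = 6.913465
  θ̈ = (θ̇'−θ̇)/dt = (-0.512979793−-0.341794791)/0.034473 = -4.965770
  sinθ=0.065841, cosθ=0.997830
  F = (M+m)·ẍ + m·l·cosθ·θ̈ − m·l·sinθ·θ̇² = 15.585516 + -1.782364 − 0.002767 = 13.800385
step 6→7:
  ẍ = (ẋ'−ẋ)/dt = (-0.044002502−-0.128814559)/0.034473 = 2.460246
  θ̈ = (θ̇'−θ̇)/dt = (-0.565714017−-0.512979793)/0.034473 = -1.529725
  sinθ=0.054079, cosθ=0.998537
  F = (M+m)·ẍ + m·l·cosθ·θ̈ − m·l·sinθ·θ̇² = 5.546307 + -0.549453 − 0.005119 = 4.991735
step 7→8:
  ẍ = (ẋ'−ẋ)/dt = (-0.229531977−-0.044002502)/0.034473 = -5.381878
  θ̈ = (θ̇'−θ̇)/dt = (-0.408684736−-0.565714017)/0.034473 = 4.555138
  sinθ=0.036414, cosθ=0.999337
  F = (M+m)·ẍ + m·l·cosθ·θ̈ − m·l·sinθ·θ̇² = -12.132749 + 1.637444 − 0.004192 = -10.499497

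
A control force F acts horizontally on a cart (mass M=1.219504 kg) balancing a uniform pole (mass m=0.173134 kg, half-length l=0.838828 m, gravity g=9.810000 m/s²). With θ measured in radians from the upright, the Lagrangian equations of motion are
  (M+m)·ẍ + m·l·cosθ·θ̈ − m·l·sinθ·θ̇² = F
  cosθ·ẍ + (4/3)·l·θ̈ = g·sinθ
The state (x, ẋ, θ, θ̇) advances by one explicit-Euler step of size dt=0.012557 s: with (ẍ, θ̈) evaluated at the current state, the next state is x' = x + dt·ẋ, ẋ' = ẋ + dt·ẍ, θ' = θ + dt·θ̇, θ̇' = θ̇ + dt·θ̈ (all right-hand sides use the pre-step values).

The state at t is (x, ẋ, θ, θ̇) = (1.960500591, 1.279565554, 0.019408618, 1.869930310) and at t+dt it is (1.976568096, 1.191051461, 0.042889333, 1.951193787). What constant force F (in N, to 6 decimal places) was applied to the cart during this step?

ẍ = (ẋ'−ẋ)/dt = (1.191051461−1.279565554)/0.012557 = -7.048984
θ̈ = (θ̇'−θ̇)/dt = (1.951193787−1.869930310)/0.012557 = 6.471568
sinθ=0.019407, cosθ=0.999812
F = (M+m)·ẍ + m·l·cosθ·θ̈ − m·l·sinθ·θ̇² = -9.816683 + 0.939686 − 0.009855 = -8.886852

F = -8.886852 N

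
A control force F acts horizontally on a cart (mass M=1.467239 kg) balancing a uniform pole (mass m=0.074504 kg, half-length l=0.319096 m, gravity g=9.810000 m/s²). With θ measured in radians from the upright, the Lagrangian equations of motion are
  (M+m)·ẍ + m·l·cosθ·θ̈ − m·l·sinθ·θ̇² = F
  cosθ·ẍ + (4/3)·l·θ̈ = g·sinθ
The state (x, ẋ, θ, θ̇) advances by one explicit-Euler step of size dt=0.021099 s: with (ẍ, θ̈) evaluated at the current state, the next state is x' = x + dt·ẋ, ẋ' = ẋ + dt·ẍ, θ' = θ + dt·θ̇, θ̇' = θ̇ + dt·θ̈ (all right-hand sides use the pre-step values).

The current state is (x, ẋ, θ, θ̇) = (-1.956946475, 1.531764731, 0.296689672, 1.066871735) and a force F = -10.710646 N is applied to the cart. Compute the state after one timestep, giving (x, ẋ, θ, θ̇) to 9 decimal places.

sinθ=0.292356116, cosθ=0.956309522
temp = (F + m·l·θ̇²·sinθ)/(M+m) = (-10.710646 + 0.007911112)/1.541743 = -6.941970800
θ̈ = (g·sinθ − cosθ·temp)/(l·(4/3 − m·cos²θ/(M+m))) = 23.110427837
ẍ = temp − m·l·θ̈·cosθ/(M+m) = -7.282767539
Euler: x'=-1.956946475+0.021099·1.531764731=-1.924627771, ẋ'=1.531764731+0.021099·-7.282767539=1.378105619
       θ'=0.296689672+0.021099·1.066871735=0.319199599, θ̇'=1.066871735+0.021099·23.110427837=1.554478652

(-1.924627771, 1.378105619, 0.319199599, 1.554478652)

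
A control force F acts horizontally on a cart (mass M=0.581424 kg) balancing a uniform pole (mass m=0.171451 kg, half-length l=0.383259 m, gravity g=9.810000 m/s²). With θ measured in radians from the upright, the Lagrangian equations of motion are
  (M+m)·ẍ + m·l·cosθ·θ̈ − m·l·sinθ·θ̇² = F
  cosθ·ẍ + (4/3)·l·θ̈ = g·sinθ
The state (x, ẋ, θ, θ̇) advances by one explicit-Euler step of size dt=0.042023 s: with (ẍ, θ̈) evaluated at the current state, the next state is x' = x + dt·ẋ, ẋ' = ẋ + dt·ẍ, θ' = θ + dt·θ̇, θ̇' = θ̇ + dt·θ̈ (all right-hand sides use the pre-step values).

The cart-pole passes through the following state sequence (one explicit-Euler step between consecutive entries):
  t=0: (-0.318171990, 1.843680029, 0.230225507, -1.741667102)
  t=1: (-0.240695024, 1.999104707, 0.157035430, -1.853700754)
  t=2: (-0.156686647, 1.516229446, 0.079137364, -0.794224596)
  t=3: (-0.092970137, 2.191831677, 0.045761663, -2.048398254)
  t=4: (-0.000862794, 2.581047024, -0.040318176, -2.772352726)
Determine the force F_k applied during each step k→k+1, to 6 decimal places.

F_0 = 2.568508 N
F_1 = -7.050114 N
F_2 = 10.145690 N
F_3 = 5.829644 N

step 0→1:
  ẍ = (ẋ'−ẋ)/dt = (1.999104707−1.843680029)/0.042023 = 3.698562
  θ̈ = (θ̇'−θ̇)/dt = (-1.853700754−-1.741667102)/0.042023 = -2.666008
  sinθ=0.228197, cosθ=0.973615
  F = (M+m)·ẍ + m·l·cosθ·θ̈ − m·l·sinθ·θ̇² = 2.784555 + -0.170562 − 0.045485 = 2.568508
step 1→2:
  ẍ = (ẋ'−ẋ)/dt = (1.516229446−1.999104707)/0.042023 = -11.490737
  θ̈ = (θ̇'−θ̇)/dt = (-0.794224596−-1.853700754)/0.042023 = 25.211816
  sinθ=0.156391, cosθ=0.987695
  F = (M+m)·ẍ + m·l·cosθ·θ̈ − m·l·sinθ·θ̇² = -8.651089 + 1.636287 − 0.035312 = -7.050114
step 2→3:
  ẍ = (ẋ'−ẋ)/dt = (2.191831677−1.516229446)/0.042023 = 16.076963
  θ̈ = (θ̇'−θ̇)/dt = (-2.048398254−-0.794224596)/0.042023 = -29.844934
  sinθ=0.079055, cosθ=0.996870
  F = (M+m)·ẍ + m·l·cosθ·θ̈ − m·l·sinθ·θ̇² = 12.103944 + -1.954977 − 0.003277 = 10.145690
step 3→4:
  ẍ = (ẋ'−ẋ)/dt = (2.581047024−2.191831677)/0.042023 = 9.261960
  θ̈ = (θ̇'−θ̇)/dt = (-2.772352726−-2.048398254)/0.042023 = -17.227577
  sinθ=0.045746, cosθ=0.998953
  F = (M+m)·ẍ + m·l·cosθ·θ̈ − m·l·sinθ·θ̇² = 6.973098 + -1.130841 − 0.012613 = 5.829644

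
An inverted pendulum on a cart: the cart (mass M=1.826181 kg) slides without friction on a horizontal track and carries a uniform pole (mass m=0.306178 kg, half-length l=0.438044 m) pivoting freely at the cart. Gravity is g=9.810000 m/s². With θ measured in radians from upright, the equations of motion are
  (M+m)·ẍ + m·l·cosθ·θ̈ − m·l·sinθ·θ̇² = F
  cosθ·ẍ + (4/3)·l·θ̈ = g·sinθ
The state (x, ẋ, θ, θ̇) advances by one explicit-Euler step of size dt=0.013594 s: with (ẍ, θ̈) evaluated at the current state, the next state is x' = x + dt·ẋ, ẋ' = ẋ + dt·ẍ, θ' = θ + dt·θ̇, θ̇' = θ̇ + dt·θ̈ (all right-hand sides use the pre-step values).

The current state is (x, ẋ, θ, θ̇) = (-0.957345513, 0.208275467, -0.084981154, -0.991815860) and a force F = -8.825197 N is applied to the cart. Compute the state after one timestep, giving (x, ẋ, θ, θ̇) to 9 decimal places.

(-0.954514216, 0.146558753, -0.098463899, -0.905908758)

sinθ=-0.084878905, cosθ=0.996391274
temp = (F + m·l·θ̇²·sinθ)/(M+m) = (-8.825197 + -0.011198338)/2.132359 = -4.143952936
θ̈ = (g·sinθ − cosθ·temp)/(l·(4/3 − m·cos²θ/(M+m))) = 6.319486710
ẍ = temp − m·l·θ̈·cosθ/(M+m) = -4.539996641
Euler: x'=-0.957345513+0.013594·0.208275467=-0.954514216, ẋ'=0.208275467+0.013594·-4.539996641=0.146558753
       θ'=-0.084981154+0.013594·-0.991815860=-0.098463899, θ̇'=-0.991815860+0.013594·6.319486710=-0.905908758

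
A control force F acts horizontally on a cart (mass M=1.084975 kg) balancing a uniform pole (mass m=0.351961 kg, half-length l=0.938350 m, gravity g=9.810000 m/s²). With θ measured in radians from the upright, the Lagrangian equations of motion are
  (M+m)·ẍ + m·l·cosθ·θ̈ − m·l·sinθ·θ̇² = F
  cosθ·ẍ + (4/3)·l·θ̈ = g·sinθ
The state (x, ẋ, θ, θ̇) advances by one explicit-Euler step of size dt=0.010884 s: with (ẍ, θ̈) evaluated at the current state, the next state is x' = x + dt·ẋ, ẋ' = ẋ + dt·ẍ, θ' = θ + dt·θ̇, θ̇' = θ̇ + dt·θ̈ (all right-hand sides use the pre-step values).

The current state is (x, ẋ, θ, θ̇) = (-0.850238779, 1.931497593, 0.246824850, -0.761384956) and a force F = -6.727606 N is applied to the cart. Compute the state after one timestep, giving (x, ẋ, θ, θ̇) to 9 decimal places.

(-0.829216359, 1.864710216, 0.238537936, -0.688770415)

sinθ=0.244326275, cosθ=0.969693081
temp = (F + m·l·θ̇²·sinθ)/(M+m) = (-6.727606 + 0.046777624)/1.436936 = -4.649356948
θ̈ = (g·sinθ − cosθ·temp)/(l·(4/3 − m·cos²θ/(M+m))) = 6.671677772
ẍ = temp − m·l·θ̈·cosθ/(M+m) = -6.136289727
Euler: x'=-0.850238779+0.010884·1.931497593=-0.829216359, ẋ'=1.931497593+0.010884·-6.136289727=1.864710216
       θ'=0.246824850+0.010884·-0.761384956=0.238537936, θ̇'=-0.761384956+0.010884·6.671677772=-0.688770415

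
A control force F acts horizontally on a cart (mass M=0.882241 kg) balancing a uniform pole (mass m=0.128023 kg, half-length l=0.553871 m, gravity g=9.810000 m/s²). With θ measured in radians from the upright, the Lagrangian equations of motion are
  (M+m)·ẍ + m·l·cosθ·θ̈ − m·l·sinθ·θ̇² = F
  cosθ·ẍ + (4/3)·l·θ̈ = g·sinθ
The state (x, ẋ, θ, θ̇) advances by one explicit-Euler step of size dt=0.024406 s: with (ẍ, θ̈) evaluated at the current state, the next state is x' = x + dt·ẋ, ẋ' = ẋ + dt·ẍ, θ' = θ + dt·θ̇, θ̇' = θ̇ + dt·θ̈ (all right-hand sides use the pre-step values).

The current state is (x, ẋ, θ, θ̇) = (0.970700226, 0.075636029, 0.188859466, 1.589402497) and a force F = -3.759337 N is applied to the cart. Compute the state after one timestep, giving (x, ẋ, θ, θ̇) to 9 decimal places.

(0.972546199, -0.028075332, 0.227650423, 1.788207210)

sinθ=0.187738763, cosθ=0.982218996
temp = (F + m·l·θ̇²·sinθ)/(M+m) = (-3.759337 + 0.033629341)/1.010264 = -3.687855510
θ̈ = (g·sinθ − cosθ·temp)/(l·(4/3 − m·cos²θ/(M+m))) = 8.145731082
ẍ = temp − m·l·θ̈·cosθ/(M+m) = -4.249420658
Euler: x'=0.970700226+0.024406·0.075636029=0.972546199, ẋ'=0.075636029+0.024406·-4.249420658=-0.028075332
       θ'=0.188859466+0.024406·1.589402497=0.227650423, θ̇'=1.589402497+0.024406·8.145731082=1.788207210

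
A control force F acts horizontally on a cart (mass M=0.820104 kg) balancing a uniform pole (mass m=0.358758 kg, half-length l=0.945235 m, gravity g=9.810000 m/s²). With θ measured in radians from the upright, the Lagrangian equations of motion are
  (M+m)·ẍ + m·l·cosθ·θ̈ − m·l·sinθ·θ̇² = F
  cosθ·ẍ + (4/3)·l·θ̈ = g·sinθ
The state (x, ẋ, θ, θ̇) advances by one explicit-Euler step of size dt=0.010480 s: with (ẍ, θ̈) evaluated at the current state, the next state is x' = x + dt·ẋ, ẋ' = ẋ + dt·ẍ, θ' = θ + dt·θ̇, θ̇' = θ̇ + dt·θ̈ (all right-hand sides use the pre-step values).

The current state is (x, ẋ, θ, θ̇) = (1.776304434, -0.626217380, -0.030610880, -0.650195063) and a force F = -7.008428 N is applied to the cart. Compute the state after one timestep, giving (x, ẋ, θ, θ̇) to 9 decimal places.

sinθ=-0.030606100, cosθ=0.999531524
temp = (F + m·l·θ̇²·sinθ)/(M+m) = (-7.008428 + -0.004387698)/1.178862 = -5.948801215
θ̈ = (g·sinθ − cosθ·temp)/(l·(4/3 − m·cos²θ/(M+m))) = 5.802890509
ẍ = temp − m·l·θ̈·cosθ/(M+m) = -7.617274632
Euler: x'=1.776304434+0.010480·-0.626217380=1.769741676, ẋ'=-0.626217380+0.010480·-7.617274632=-0.706046418
       θ'=-0.030610880+0.010480·-0.650195063=-0.037424924, θ̇'=-0.650195063+0.010480·5.802890509=-0.589380770

(1.769741676, -0.706046418, -0.037424924, -0.589380770)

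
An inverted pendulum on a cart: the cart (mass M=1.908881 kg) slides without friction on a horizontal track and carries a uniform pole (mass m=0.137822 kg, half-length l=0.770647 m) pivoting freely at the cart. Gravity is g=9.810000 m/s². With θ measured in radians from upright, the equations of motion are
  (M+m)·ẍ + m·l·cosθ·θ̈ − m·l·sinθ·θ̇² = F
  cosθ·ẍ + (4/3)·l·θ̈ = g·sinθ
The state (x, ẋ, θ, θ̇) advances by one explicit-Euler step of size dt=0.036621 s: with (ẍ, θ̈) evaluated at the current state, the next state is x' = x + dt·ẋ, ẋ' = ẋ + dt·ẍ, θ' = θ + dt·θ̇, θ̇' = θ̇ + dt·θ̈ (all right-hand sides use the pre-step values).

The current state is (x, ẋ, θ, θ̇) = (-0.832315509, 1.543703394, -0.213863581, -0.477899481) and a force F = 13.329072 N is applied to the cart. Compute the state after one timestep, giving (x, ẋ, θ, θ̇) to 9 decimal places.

(-0.775783547, 1.798138241, -0.231364738, -0.794080186)

sinθ=-0.212237036, cosθ=0.977218215
temp = (F + m·l·θ̇²·sinθ)/(M+m) = (13.329072 + -0.005148353)/2.046703 = 6.509944846
θ̈ = (g·sinθ − cosθ·temp)/(l·(4/3 − m·cos²θ/(M+m))) = -8.633863225
ẍ = temp − m·l·θ̈·cosθ/(M+m) = 6.947785347
Euler: x'=-0.832315509+0.036621·1.543703394=-0.775783547, ẋ'=1.543703394+0.036621·6.947785347=1.798138241
       θ'=-0.213863581+0.036621·-0.477899481=-0.231364738, θ̇'=-0.477899481+0.036621·-8.633863225=-0.794080186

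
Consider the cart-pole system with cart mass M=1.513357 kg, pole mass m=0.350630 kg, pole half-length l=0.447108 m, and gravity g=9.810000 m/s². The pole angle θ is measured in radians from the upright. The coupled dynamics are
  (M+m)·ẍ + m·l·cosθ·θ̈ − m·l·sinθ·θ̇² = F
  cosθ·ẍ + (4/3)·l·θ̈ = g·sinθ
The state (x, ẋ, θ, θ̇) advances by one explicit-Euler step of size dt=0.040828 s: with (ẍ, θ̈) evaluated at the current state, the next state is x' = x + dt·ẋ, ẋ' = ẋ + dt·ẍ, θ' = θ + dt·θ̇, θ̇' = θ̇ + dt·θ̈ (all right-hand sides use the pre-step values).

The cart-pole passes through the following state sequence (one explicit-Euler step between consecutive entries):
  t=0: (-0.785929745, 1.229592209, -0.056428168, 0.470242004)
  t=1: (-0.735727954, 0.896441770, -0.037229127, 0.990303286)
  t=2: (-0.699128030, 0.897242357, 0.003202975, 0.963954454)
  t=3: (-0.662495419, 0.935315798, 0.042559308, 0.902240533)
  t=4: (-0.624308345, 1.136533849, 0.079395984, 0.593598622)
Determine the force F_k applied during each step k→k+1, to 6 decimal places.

step 0→1:
  ẍ = (ẋ'−ẋ)/dt = (0.896441770−1.229592209)/0.040828 = -8.159852
  θ̈ = (θ̇'−θ̇)/dt = (0.990303286−0.470242004)/0.040828 = 12.737858
  sinθ=-0.056398, cosθ=0.998408
  F = (M+m)·ẍ + m·l·cosθ·θ̈ − m·l·sinθ·θ̇² = -15.209858 + 1.993729 − -0.001955 = -13.214174
step 1→2:
  ẍ = (ẋ'−ẋ)/dt = (0.897242357−0.896441770)/0.040828 = 0.019609
  θ̈ = (θ̇'−θ̇)/dt = (0.963954454−0.990303286)/0.040828 = -0.645362
  sinθ=-0.037221, cosθ=0.999307
  F = (M+m)·ẍ + m·l·cosθ·θ̈ − m·l·sinθ·θ̇² = 0.036550 + -0.101103 − -0.005722 = -0.058830
step 2→3:
  ẍ = (ẋ'−ẋ)/dt = (0.935315798−0.897242357)/0.040828 = 0.932533
  θ̈ = (θ̇'−θ̇)/dt = (0.902240533−0.963954454)/0.040828 = -1.511559
  sinθ=0.003203, cosθ=0.999995
  F = (M+m)·ẍ + m·l·cosθ·θ̈ − m·l·sinθ·θ̇² = 1.738229 + -0.236965 − 0.000467 = 1.500797
step 3→4:
  ẍ = (ẋ'−ẋ)/dt = (1.136533849−0.935315798)/0.040828 = 4.928433
  θ̈ = (θ̇'−θ̇)/dt = (0.593598622−0.902240533)/0.040828 = -7.559565
  sinθ=0.042546, cosθ=0.999094
  F = (M+m)·ẍ + m·l·cosθ·θ̈ − m·l·sinθ·θ̇² = 9.186535 + -1.184036 − 0.005430 = 7.997069

F_0 = -13.214174 N
F_1 = -0.058830 N
F_2 = 1.500797 N
F_3 = 7.997069 N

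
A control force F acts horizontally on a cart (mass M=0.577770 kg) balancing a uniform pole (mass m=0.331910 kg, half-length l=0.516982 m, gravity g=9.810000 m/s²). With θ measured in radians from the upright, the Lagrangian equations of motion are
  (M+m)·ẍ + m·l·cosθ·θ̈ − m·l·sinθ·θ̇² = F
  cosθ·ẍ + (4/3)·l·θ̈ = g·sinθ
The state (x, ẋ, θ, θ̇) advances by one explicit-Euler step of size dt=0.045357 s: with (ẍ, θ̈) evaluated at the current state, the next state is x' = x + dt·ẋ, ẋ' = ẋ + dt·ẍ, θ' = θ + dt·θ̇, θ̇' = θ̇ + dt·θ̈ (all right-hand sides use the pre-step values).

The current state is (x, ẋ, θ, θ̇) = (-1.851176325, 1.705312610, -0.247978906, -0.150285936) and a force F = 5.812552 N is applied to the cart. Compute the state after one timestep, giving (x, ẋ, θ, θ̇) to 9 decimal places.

(-1.773828461, 2.134397307, -0.254795425, -0.912165317)

sinθ=-0.245445192, cosθ=0.969410469
temp = (F + m·l·θ̇²·sinθ)/(M+m) = (5.812552 + -0.000951233)/0.909680 = 6.388621017
θ̈ = (g·sinθ − cosθ·temp)/(l·(4/3 − m·cos²θ/(M+m))) = -16.797393595
ẍ = temp − m·l·θ̈·cosθ/(M+m) = 9.460164850
Euler: x'=-1.851176325+0.045357·1.705312610=-1.773828461, ẋ'=1.705312610+0.045357·9.460164850=2.134397307
       θ'=-0.247978906+0.045357·-0.150285936=-0.254795425, θ̇'=-0.150285936+0.045357·-16.797393595=-0.912165317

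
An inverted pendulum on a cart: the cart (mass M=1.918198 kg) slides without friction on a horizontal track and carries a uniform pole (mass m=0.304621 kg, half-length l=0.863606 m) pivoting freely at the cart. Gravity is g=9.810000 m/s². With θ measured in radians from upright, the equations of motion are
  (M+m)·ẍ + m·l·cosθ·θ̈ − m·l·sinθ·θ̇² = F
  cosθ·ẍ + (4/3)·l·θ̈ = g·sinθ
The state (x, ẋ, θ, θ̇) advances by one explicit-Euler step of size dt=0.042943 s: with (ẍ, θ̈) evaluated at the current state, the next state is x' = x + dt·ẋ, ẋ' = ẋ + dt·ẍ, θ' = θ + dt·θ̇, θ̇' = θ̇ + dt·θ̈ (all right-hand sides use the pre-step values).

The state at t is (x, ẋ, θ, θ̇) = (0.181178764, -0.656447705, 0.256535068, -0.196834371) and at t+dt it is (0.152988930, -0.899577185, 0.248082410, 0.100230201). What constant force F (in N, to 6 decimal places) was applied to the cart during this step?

F = -10.827185 N

ẍ = (ẋ'−ẋ)/dt = (-0.899577185−-0.656447705)/0.042943 = -5.661679
θ̈ = (θ̇'−θ̇)/dt = (0.100230201−-0.196834371)/0.042943 = 6.917648
sinθ=0.253731, cosθ=0.967275
F = (M+m)·ẍ + m·l·cosθ·θ̈ − m·l·sinθ·θ̇² = -12.584888 + 1.760289 − 0.002586 = -10.827185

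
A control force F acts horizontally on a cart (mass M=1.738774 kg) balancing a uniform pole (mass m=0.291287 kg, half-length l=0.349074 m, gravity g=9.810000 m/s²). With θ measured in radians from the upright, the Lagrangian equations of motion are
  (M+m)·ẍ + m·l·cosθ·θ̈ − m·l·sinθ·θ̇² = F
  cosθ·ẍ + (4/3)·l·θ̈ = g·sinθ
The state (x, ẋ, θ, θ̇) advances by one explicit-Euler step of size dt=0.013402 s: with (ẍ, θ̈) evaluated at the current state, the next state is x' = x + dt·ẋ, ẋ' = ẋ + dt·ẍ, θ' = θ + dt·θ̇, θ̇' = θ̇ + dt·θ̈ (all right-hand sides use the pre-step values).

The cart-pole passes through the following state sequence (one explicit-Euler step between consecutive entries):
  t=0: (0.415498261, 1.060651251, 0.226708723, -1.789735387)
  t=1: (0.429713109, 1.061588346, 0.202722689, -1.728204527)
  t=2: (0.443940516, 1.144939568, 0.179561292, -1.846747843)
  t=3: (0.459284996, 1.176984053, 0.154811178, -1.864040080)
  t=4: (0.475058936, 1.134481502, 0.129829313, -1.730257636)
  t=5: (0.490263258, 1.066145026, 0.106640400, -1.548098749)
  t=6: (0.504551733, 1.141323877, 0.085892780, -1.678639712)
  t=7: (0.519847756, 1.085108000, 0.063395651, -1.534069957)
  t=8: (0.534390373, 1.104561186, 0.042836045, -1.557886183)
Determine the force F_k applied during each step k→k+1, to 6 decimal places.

F_0 = 0.523626 N
F_1 = 11.683471 N
F_2 = 4.662901 N
F_3 = -5.489663 N
F_4 = -9.020238 N
F_5 = 10.376954 N
F_6 = -7.447046 N
F_7 = 2.751171 N

step 0→1:
  ẍ = (ẋ'−ẋ)/dt = (1.061588346−1.060651251)/0.013402 = 0.069922
  θ̈ = (θ̇'−θ̇)/dt = (-1.728204527−-1.789735387)/0.013402 = 4.591170
  sinθ=0.224772, cosθ=0.974411
  F = (M+m)·ẍ + m·l·cosθ·θ̈ − m·l·sinθ·θ̇² = 0.141946 + 0.454888 − 0.073208 = 0.523626
step 1→2:
  ẍ = (ẋ'−ẋ)/dt = (1.144939568−1.061588346)/0.013402 = 6.219312
  θ̈ = (θ̇'−θ̇)/dt = (-1.846747843−-1.728204527)/0.013402 = -8.845196
  sinθ=0.201337, cosθ=0.979522
  F = (M+m)·ẍ + m·l·cosθ·θ̈ − m·l·sinθ·θ̇² = 12.625583 + -0.880968 − 0.061144 = 11.683471
step 2→3:
  ẍ = (ẋ'−ẋ)/dt = (1.176984053−1.144939568)/0.013402 = 2.391023
  θ̈ = (θ̇'−θ̇)/dt = (-1.864040080−-1.846747843)/0.013402 = -1.290273
  sinθ=0.178598, cosθ=0.983922
  F = (M+m)·ẍ + m·l·cosθ·θ̈ − m·l·sinθ·θ̇² = 4.853922 + -0.129087 − 0.061934 = 4.662901
step 3→4:
  ẍ = (ẋ'−ẋ)/dt = (1.134481502−1.176984053)/0.013402 = -3.171359
  θ̈ = (θ̇'−θ̇)/dt = (-1.730257636−-1.864040080)/0.013402 = 9.982275
  sinθ=0.154194, cosθ=0.988041
  F = (M+m)·ẍ + m·l·cosθ·θ̈ − m·l·sinθ·θ̇² = -6.438052 + 1.002866 − 0.054477 = -5.489663
step 4→5:
  ẍ = (ẋ'−ẋ)/dt = (1.066145026−1.134481502)/0.013402 = -5.098976
  θ̈ = (θ̇'−θ̇)/dt = (-1.548098749−-1.730257636)/0.013402 = 13.591918
  sinθ=0.129465, cosθ=0.991584
  F = (M+m)·ẍ + m·l·cosθ·θ̈ − m·l·sinθ·θ̇² = -10.351232 + 1.370405 − 0.039411 = -9.020238
step 5→6:
  ẍ = (ẋ'−ẋ)/dt = (1.141323877−1.066145026)/0.013402 = 5.609525
  θ̈ = (θ̇'−θ̇)/dt = (-1.678639712−-1.548098749)/0.013402 = -9.740409
  sinθ=0.106438, cosθ=0.994319
  F = (M+m)·ẍ + m·l·cosθ·θ̈ − m·l·sinθ·θ̇² = 11.387677 + -0.984786 − 0.025938 = 10.376954
step 6→7:
  ẍ = (ẋ'−ẋ)/dt = (1.085108000−1.141323877)/0.013402 = -4.194589
  θ̈ = (θ̇'−θ̇)/dt = (-1.534069957−-1.678639712)/0.013402 = 10.787178
  sinθ=0.085787, cosθ=0.996313
  F = (M+m)·ẍ + m·l·cosθ·θ̈ − m·l·sinθ·θ̇² = -8.515271 + 1.092804 − 0.024580 = -7.447046
step 7→8:
  ẍ = (ẋ'−ẋ)/dt = (1.104561186−1.085108000)/0.013402 = 1.451514
  θ̈ = (θ̇'−θ̇)/dt = (-1.557886183−-1.534069957)/0.013402 = -1.777065
  sinθ=0.063353, cosθ=0.997991
  F = (M+m)·ẍ + m·l·cosθ·θ̈ − m·l·sinθ·θ̇² = 2.946661 + -0.180330 − 0.015160 = 2.751171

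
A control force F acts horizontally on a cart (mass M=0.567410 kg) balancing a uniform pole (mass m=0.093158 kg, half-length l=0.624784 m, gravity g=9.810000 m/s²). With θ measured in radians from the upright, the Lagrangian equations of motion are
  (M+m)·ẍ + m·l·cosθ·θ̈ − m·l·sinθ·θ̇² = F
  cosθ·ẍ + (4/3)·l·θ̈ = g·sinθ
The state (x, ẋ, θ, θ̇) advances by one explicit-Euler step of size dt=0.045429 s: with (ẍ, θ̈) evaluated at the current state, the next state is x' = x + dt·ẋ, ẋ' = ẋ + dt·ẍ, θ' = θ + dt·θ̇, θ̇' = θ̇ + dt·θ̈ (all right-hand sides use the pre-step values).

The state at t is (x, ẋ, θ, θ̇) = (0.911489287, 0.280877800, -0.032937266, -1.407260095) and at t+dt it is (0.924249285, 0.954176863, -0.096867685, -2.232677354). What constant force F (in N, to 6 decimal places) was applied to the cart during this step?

F = 8.737063 N

ẍ = (ẋ'−ẋ)/dt = (0.954176863−0.280877800)/0.045429 = 14.820909
θ̈ = (θ̇'−θ̇)/dt = (-2.232677354−-1.407260095)/0.045429 = -18.169391
sinθ=-0.032931, cosθ=0.999458
F = (M+m)·ẍ + m·l·cosθ·θ̈ − m·l·sinθ·θ̇² = 9.790218 + -1.056951 − -0.003796 = 8.737063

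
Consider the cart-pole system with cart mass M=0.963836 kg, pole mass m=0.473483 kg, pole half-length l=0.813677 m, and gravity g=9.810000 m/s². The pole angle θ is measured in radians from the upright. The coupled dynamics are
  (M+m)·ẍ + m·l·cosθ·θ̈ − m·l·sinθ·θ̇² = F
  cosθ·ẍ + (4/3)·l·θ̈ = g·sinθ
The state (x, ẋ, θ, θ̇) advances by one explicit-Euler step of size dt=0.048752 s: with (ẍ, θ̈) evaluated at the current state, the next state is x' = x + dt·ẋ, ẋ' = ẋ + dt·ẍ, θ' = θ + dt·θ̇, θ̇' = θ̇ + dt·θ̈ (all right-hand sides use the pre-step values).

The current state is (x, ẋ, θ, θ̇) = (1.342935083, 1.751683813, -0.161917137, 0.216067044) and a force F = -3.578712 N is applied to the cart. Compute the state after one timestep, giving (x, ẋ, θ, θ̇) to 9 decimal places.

(1.428333172, 1.616458574, -0.151383436, 0.268013085)

sinθ=-0.161210563, cosθ=0.986920034
temp = (F + m·l·θ̇²·sinθ)/(M+m) = (-3.578712 + -0.002899526)/1.437319 = -2.491869603
θ̈ = (g·sinθ − cosθ·temp)/(l·(4/3 − m·cos²θ/(M+m))) = 1.065516094
ẍ = temp − m·l·θ̈·cosθ/(M+m) = -2.773737258
Euler: x'=1.342935083+0.048752·1.751683813=1.428333172, ẋ'=1.751683813+0.048752·-2.773737258=1.616458574
       θ'=-0.161917137+0.048752·0.216067044=-0.151383436, θ̇'=0.216067044+0.048752·1.065516094=0.268013085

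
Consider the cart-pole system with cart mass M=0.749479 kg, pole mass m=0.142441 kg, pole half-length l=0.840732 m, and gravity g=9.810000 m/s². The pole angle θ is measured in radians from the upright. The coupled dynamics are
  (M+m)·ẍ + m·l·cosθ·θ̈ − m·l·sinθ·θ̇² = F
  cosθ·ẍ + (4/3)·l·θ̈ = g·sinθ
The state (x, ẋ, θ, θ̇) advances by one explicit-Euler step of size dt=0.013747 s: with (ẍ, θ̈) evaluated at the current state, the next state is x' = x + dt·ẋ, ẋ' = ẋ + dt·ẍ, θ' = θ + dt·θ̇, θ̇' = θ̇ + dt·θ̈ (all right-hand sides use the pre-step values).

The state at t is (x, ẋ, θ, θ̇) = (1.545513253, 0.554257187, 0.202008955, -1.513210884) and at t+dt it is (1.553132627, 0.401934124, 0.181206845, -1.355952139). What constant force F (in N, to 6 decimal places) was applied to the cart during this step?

ẍ = (ẋ'−ẋ)/dt = (0.401934124−0.554257187)/0.013747 = -11.080459
θ̈ = (θ̇'−θ̇)/dt = (-1.355952139−-1.513210884)/0.013747 = 11.439496
sinθ=0.200638, cosθ=0.979665
F = (M+m)·ẍ + m·l·cosθ·θ̈ − m·l·sinθ·θ̇² = -9.882883 + 1.342076 − 0.055018 = -8.595824

F = -8.595824 N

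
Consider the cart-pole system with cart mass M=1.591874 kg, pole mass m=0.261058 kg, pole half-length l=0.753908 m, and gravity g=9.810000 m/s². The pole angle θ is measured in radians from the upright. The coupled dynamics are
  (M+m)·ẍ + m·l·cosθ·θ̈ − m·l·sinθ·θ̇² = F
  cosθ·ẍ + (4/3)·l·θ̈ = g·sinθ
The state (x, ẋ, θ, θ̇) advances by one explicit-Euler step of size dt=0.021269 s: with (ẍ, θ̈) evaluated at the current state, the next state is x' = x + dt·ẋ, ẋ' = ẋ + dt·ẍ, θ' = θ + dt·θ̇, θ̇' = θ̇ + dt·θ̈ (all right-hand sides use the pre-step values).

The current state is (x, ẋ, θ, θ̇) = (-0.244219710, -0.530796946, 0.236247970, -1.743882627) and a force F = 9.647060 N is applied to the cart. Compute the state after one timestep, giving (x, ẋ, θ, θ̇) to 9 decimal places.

(-0.255509230, -0.411562554, 0.199157330, -1.810621667)

sinθ=0.234056473, cosθ=0.972223003
temp = (F + m·l·θ̇²·sinθ)/(M+m) = (9.647060 + 0.140091091)/1.852932 = 5.281980715
θ̈ = (g·sinθ − cosθ·temp)/(l·(4/3 − m·cos²θ/(M+m))) = -3.137855102
ẍ = temp − m·l·θ̈·cosθ/(M+m) = 5.606017754
Euler: x'=-0.244219710+0.021269·-0.530796946=-0.255509230, ẋ'=-0.530796946+0.021269·5.606017754=-0.411562554
       θ'=0.236247970+0.021269·-1.743882627=0.199157330, θ̇'=-1.743882627+0.021269·-3.137855102=-1.810621667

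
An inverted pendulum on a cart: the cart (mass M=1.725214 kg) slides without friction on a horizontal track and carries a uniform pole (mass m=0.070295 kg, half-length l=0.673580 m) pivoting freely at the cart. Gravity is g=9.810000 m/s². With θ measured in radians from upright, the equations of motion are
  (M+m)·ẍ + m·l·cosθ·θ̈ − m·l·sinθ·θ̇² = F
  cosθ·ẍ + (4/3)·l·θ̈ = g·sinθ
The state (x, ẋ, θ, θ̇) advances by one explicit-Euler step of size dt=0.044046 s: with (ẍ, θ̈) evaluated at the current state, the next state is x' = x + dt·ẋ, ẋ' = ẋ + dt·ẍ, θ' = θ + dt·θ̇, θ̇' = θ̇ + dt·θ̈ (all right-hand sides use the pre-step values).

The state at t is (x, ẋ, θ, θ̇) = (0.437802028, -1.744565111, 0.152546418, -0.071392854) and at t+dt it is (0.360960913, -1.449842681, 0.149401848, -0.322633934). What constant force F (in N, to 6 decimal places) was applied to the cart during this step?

ẍ = (ẋ'−ẋ)/dt = (-1.449842681−-1.744565111)/0.044046 = 6.691242
θ̈ = (θ̇'−θ̇)/dt = (-0.322633934−-0.071392854)/0.044046 = -5.704061
sinθ=0.151955, cosθ=0.988387
F = (M+m)·ẍ + m·l·cosθ·θ̈ − m·l·sinθ·θ̇² = 12.014185 + -0.266947 − 0.000037 = 11.747201

F = 11.747201 N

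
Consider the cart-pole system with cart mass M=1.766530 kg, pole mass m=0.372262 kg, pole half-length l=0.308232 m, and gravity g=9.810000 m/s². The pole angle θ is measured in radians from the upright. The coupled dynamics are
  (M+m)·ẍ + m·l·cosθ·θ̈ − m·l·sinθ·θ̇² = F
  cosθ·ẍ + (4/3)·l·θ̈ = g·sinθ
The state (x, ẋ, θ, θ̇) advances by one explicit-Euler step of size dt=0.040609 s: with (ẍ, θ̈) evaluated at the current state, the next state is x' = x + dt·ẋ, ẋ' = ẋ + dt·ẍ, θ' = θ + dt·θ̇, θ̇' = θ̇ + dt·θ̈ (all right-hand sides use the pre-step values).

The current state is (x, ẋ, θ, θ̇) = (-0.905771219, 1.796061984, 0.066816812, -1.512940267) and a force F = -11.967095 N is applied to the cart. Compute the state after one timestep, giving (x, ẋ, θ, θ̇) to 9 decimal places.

sinθ=0.066767106, cosθ=0.997768587
temp = (F + m·l·θ̇²·sinθ)/(M+m) = (-11.967095 + 0.017536081)/2.138792 = -5.587059854
θ̈ = (g·sinθ − cosθ·temp)/(l·(4/3 − m·cos²θ/(M+m))) = 17.422146731
ẍ = temp − m·l·θ̈·cosθ/(M+m) = -6.519646889
Euler: x'=-0.905771219+0.040609·1.796061984=-0.832834938, ẋ'=1.796061984+0.040609·-6.519646889=1.531305643
       θ'=0.066816812+0.040609·-1.512940267=0.005377821, θ̇'=-1.512940267+0.040609·17.422146731=-0.805444310

(-0.832834938, 1.531305643, 0.005377821, -0.805444310)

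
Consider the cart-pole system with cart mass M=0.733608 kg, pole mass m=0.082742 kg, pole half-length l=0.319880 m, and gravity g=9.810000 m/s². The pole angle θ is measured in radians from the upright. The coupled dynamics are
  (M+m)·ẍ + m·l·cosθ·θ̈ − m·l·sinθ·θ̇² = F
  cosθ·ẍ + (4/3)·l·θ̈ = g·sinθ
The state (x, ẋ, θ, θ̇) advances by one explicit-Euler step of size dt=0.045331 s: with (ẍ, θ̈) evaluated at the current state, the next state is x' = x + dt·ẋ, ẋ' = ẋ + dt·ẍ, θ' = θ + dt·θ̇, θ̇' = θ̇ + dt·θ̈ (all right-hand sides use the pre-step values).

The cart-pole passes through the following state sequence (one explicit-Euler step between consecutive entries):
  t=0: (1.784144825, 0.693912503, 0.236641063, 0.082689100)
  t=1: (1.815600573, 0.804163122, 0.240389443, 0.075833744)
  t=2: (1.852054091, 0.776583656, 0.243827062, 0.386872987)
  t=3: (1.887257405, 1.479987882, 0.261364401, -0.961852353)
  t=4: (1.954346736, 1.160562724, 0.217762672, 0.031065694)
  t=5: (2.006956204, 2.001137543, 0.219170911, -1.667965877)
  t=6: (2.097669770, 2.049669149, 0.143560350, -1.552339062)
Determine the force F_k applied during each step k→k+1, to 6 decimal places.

F_0 = 1.981531 N
F_1 = -0.320320 N
F_2 = 11.902212 N
F_3 = -5.198694 N
F_4 = 14.169021 N
F_5 = 0.923875 N

step 0→1:
  ẍ = (ẋ'−ẋ)/dt = (0.804163122−0.693912503)/0.045331 = 2.432124
  θ̈ = (θ̇'−θ̇)/dt = (0.075833744−0.082689100)/0.045331 = -0.151229
  sinθ=0.234439, cosθ=0.972131
  F = (M+m)·ẍ + m·l·cosθ·θ̈ − m·l·sinθ·θ̇² = 1.985465 + -0.003891 − 0.000042 = 1.981531
step 1→2:
  ẍ = (ẋ'−ẋ)/dt = (0.776583656−0.804163122)/0.045331 = -0.608402
  θ̈ = (θ̇'−θ̇)/dt = (0.386872987−0.075833744)/0.045331 = 6.861513
  sinθ=0.238081, cosθ=0.971245
  F = (M+m)·ẍ + m·l·cosθ·θ̈ − m·l·sinθ·θ̇² = -0.496669 + 0.176385 − 0.000036 = -0.320320
step 2→3:
  ẍ = (ẋ'−ẋ)/dt = (1.479987882−0.776583656)/0.045331 = 15.517068
  θ̈ = (θ̇'−θ̇)/dt = (-0.961852353−0.386872987)/0.045331 = -29.752826
  sinθ=0.241418, cosθ=0.970421
  F = (M+m)·ẍ + m·l·cosθ·θ̈ − m·l·sinθ·θ̇² = 12.667359 + -0.764190 − 0.000956 = 11.902212
step 3→4:
  ẍ = (ẋ'−ẋ)/dt = (1.160562724−1.479987882)/0.045331 = -7.046506
  θ̈ = (θ̇'−θ̇)/dt = (0.031065694−-0.961852353)/0.045331 = 21.903731
  sinθ=0.258399, cosθ=0.966038
  F = (M+m)·ẍ + m·l·cosθ·θ̈ − m·l·sinθ·θ̇² = -5.752415 + 0.560048 − 0.006327 = -5.198694
step 4→5:
  ẍ = (ẋ'−ẋ)/dt = (2.001137543−1.160562724)/0.045331 = 18.543046
  θ̈ = (θ̇'−θ̇)/dt = (-1.667965877−0.031065694)/0.045331 = -37.480567
  sinθ=0.216046, cosθ=0.976383
  F = (M+m)·ẍ + m·l·cosθ·θ̈ − m·l·sinθ·θ̇² = 15.137616 + -0.968589 − 0.000006 = 14.169021
step 5→6:
  ẍ = (ẋ'−ẋ)/dt = (2.049669149−2.001137543)/0.045331 = 1.070605
  θ̈ = (θ̇'−θ̇)/dt = (-1.552339062−-1.667965877)/0.045331 = 2.550723
  sinθ=0.217420, cosθ=0.976078
  F = (M+m)·ẍ + m·l·cosθ·θ̈ − m·l·sinθ·θ̇² = 0.873989 + 0.065896 − 0.016010 = 0.923875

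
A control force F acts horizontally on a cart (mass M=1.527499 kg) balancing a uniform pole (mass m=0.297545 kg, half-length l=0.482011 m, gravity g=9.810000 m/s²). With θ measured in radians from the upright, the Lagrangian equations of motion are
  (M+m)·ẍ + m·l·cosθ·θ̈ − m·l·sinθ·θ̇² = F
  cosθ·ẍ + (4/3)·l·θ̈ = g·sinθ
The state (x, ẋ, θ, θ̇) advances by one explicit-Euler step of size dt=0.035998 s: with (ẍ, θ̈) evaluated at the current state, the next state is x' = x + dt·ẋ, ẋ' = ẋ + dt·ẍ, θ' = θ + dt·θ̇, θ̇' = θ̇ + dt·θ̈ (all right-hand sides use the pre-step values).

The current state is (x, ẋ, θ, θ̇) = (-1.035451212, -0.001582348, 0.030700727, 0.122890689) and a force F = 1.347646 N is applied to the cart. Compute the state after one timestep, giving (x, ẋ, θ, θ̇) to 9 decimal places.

sinθ=0.030695904, cosθ=0.999528770
temp = (F + m·l·θ̇²·sinθ)/(M+m) = (1.347646 + 0.000066486)/1.825044 = 0.738454791
θ̈ = (g·sinθ − cosθ·temp)/(l·(4/3 − m·cos²θ/(M+m))) = -0.774552382
ẍ = temp − m·l·θ̈·cosθ/(M+m) = 0.799293832
Euler: x'=-1.035451212+0.035998·-0.001582348=-1.035508173, ẋ'=-0.001582348+0.035998·0.799293832=0.027190631
       θ'=0.030700727+0.035998·0.122890689=0.035124546, θ̇'=0.122890689+0.035998·-0.774552382=0.095008352

(-1.035508173, 0.027190631, 0.035124546, 0.095008352)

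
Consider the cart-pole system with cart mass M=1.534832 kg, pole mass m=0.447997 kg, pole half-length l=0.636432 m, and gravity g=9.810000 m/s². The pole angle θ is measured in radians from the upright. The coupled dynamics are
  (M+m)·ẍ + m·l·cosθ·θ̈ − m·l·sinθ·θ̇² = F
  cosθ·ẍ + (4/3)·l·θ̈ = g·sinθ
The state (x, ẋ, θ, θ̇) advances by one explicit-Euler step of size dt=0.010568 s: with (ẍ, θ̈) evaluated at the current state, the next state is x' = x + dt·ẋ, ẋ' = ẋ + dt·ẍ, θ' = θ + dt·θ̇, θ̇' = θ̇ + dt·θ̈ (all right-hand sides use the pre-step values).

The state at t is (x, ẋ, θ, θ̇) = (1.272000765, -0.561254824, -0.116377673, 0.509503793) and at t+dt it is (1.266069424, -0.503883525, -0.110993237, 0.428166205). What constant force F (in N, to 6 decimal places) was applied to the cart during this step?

F = 8.593322 N

ẍ = (ẋ'−ẋ)/dt = (-0.503883525−-0.561254824)/0.010568 = 5.428775
θ̈ = (θ̇'−θ̇)/dt = (0.428166205−0.509503793)/0.010568 = -7.696592
sinθ=-0.116115, cosθ=0.993236
F = (M+m)·ẍ + m·l·cosθ·θ̈ − m·l·sinθ·θ̇² = 10.764333 + -2.179606 − -0.008594 = 8.593322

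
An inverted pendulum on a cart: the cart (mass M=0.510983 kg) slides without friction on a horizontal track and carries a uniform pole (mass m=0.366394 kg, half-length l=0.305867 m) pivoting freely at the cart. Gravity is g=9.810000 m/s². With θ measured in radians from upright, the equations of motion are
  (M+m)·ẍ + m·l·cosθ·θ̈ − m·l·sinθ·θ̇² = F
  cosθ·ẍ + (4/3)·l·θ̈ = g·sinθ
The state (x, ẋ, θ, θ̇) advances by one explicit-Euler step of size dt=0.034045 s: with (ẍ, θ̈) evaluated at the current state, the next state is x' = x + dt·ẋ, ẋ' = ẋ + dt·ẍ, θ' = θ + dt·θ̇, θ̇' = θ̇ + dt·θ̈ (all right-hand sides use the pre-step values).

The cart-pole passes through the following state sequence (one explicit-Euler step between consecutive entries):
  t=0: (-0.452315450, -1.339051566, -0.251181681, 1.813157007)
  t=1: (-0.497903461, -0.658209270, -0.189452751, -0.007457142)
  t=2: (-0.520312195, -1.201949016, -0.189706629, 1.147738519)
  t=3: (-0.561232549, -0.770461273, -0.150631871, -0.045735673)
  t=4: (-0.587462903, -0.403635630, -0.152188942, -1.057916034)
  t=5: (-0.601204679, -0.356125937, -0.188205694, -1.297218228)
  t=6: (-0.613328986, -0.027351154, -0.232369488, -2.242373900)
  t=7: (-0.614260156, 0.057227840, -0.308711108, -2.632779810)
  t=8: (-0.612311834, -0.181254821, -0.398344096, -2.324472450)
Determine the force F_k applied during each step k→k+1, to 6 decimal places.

step 0→1:
  ẍ = (ẋ'−ẋ)/dt = (-0.658209270−-1.339051566)/0.034045 = 19.998305
  θ̈ = (θ̇'−θ̇)/dt = (-0.007457142−1.813157007)/0.034045 = -53.476697
  sinθ=-0.248549, cosθ=0.968619
  F = (M+m)·ẍ + m·l·cosθ·θ̈ − m·l·sinθ·θ̇² = 17.546053 + -5.804953 − -0.091572 = 11.832672
step 1→2:
  ẍ = (ẋ'−ẋ)/dt = (-1.201949016−-0.658209270)/0.034045 = -15.971207
  θ̈ = (θ̇'−θ̇)/dt = (1.147738519−-0.007457142)/0.034045 = 33.931434
  sinθ=-0.188321, cosθ=0.982107
  F = (M+m)·ẍ + m·l·cosθ·θ̈ − m·l·sinθ·θ̇² = -14.012770 + 3.734584 − -0.000001 = -10.278185
step 2→3:
  ẍ = (ẋ'−ẋ)/dt = (-0.770461273−-1.201949016)/0.034045 = 12.674042
  θ̈ = (θ̇'−θ̇)/dt = (-0.045735673−1.147738519)/0.034045 = -35.055785
  sinθ=-0.188571, cosθ=0.982060
  F = (M+m)·ẍ + m·l·cosθ·θ̈ − m·l·sinθ·θ̇² = 11.119913 + -3.858145 − -0.027838 = 7.289606
step 3→4:
  ẍ = (ẋ'−ẋ)/dt = (-0.403635630−-0.770461273)/0.034045 = 10.774729
  θ̈ = (θ̇'−θ̇)/dt = (-1.057916034−-0.045735673)/0.034045 = -29.730661
  sinθ=-0.150063, cosθ=0.988676
  F = (M+m)·ẍ + m·l·cosθ·θ̈ − m·l·sinθ·θ̇² = 9.453499 + -3.294122 − -0.000035 = 6.159412
step 4→5:
  ẍ = (ẋ'−ẋ)/dt = (-0.356125937−-0.403635630)/0.034045 = 1.395497
  θ̈ = (θ̇'−θ̇)/dt = (-1.297218228−-1.057916034)/0.034045 = -7.028997
  sinθ=-0.151602, cosθ=0.988442
  F = (M+m)·ẍ + m·l·cosθ·θ̈ − m·l·sinθ·θ̇² = 1.224377 + -0.778620 − -0.019015 = 0.464772
step 5→6:
  ẍ = (ẋ'−ẋ)/dt = (-0.027351154−-0.356125937)/0.034045 = 9.657065
  θ̈ = (θ̇'−θ̇)/dt = (-2.242373900−-1.297218228)/0.034045 = -27.761952
  sinθ=-0.187097, cosθ=0.982342
  F = (M+m)·ẍ + m·l·cosθ·θ̈ − m·l·sinθ·θ̇² = 8.472887 + -3.056282 − -0.035284 = 5.451888
step 6→7:
  ẍ = (ẋ'−ẋ)/dt = (0.057227840−-0.027351154)/0.034045 = 2.484329
  θ̈ = (θ̇'−θ̇)/dt = (-2.632779810−-2.242373900)/0.034045 = -11.467349
  sinθ=-0.230284, cosθ=0.973123
  F = (M+m)·ẍ + m·l·cosθ·θ̈ − m·l·sinθ·θ̇² = 2.179693 + -1.250581 − -0.129766 = 1.058878
step 7→8:
  ẍ = (ẋ'−ẋ)/dt = (-0.181254821−0.057227840)/0.034045 = -7.004925
  θ̈ = (θ̇'−θ̇)/dt = (-2.324472450−-2.632779810)/0.034045 = 9.055878
  sinθ=-0.303831, cosθ=0.952726
  F = (M+m)·ẍ + m·l·cosθ·θ̈ − m·l·sinθ·θ̇² = -6.145960 + 0.966895 − -0.236016 = -4.943048

F_0 = 11.832672 N
F_1 = -10.278185 N
F_2 = 7.289606 N
F_3 = 6.159412 N
F_4 = 0.464772 N
F_5 = 5.451888 N
F_6 = 1.058878 N
F_7 = -4.943048 N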